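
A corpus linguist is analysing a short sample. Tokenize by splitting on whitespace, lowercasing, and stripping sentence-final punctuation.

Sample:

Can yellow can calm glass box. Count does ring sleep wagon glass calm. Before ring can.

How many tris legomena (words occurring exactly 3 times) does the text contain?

1

Frequencies: can:3, calm:2, glass:2, ring:2, yellow:1, box:1, count:1, does:1, sleep:1, wagon:1, before:1
Words with frequency 3: can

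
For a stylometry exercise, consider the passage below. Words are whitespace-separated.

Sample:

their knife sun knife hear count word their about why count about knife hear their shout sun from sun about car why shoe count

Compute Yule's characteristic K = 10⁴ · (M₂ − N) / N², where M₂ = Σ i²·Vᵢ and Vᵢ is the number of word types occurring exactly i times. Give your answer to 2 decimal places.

Frequencies: their:3, knife:3, sun:3, count:3, about:3, hear:2, why:2, word:1, shout:1, from:1, car:1, shoe:1
N = 24. Frequency spectrum: V_1=5, V_2=2, V_3=5
M₂ = 1²·5 + 2²·2 + 3²·5 = 58
K = 10000 × (58 − 24) / 24² = 590.28

590.28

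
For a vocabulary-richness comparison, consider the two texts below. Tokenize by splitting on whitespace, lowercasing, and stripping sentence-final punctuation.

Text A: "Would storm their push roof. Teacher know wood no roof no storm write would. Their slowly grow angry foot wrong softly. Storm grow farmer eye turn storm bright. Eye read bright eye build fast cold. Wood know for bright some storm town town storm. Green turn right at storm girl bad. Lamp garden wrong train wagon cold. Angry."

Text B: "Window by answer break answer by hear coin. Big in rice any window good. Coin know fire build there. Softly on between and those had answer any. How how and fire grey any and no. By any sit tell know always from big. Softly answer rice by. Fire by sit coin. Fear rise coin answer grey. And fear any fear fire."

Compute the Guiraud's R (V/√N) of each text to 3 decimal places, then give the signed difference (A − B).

0.886

A: V=36, N=58, R=4.727
B: V=30, N=61, R=3.841
Difference = 4.727 − 3.841 = 0.886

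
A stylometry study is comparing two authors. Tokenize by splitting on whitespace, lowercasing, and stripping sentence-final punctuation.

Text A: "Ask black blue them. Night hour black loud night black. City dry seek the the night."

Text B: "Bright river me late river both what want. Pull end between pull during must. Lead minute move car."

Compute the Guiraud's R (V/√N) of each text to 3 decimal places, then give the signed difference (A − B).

A: V=11, N=16, R=2.750
B: V=16, N=18, R=3.771
Difference = 2.750 − 3.771 = -1.021

-1.021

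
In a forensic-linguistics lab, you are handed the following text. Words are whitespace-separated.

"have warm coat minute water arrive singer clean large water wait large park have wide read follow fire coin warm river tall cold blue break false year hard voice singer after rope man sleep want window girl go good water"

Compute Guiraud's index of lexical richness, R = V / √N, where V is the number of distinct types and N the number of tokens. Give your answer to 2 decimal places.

5.38

N = 40, V = 34.
√N = 6.324555
R = 34 / 6.324555 = 5.38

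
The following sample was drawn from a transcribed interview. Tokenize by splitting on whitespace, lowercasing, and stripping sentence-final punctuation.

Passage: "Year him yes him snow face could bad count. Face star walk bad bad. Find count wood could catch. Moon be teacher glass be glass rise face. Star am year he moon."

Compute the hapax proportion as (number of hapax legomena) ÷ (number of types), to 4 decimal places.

0.5000

Frequencies: face:3, bad:3, year:2, him:2, could:2, count:2, star:2, moon:2, be:2, glass:2, yes:1, snow:1, walk:1, find:1, wood:1, catch:1, teacher:1, rise:1, am:1, he:1
Hapax count = 10; type count = 20.
Ratio = 10 / 20 = 0.5000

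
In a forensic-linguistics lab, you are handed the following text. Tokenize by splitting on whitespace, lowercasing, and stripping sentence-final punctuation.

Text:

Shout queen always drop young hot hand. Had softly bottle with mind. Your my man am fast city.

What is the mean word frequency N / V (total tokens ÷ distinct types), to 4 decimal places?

N = 18 tokens, V = 18 types.
Mean frequency = N / V = 18 / 18 = 1.0000

1.0000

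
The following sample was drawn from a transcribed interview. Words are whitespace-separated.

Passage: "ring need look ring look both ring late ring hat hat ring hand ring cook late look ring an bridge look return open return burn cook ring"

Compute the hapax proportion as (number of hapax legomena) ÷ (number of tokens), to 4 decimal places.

Frequencies: ring:8, look:4, late:2, hat:2, cook:2, return:2, need:1, both:1, hand:1, an:1, bridge:1, open:1, burn:1
Hapax count = 7; token count = 27.
Ratio = 7 / 27 = 0.2593

0.2593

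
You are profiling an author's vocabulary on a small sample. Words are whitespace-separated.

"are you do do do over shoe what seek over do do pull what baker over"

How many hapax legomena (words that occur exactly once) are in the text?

Frequencies: do:5, over:3, what:2, are:1, you:1, shoe:1, seek:1, pull:1, baker:1
Hapax (freq=1): are, baker, pull, seek, shoe, you

6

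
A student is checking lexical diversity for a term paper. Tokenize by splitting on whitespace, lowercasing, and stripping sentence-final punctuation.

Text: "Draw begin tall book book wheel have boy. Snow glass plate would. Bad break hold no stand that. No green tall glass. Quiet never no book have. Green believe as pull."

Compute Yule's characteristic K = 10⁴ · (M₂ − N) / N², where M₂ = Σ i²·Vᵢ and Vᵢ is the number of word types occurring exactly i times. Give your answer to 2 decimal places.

208.12

Frequencies: book:3, no:3, tall:2, have:2, glass:2, green:2, draw:1, begin:1, wheel:1, boy:1, snow:1, plate:1, would:1, bad:1, break:1, hold:1, stand:1, that:1, quiet:1, never:1, … (3 more, each freq 1)
N = 31. Frequency spectrum: V_1=17, V_2=4, V_3=2
M₂ = 1²·17 + 2²·4 + 3²·2 = 51
K = 10000 × (51 − 31) / 31² = 208.12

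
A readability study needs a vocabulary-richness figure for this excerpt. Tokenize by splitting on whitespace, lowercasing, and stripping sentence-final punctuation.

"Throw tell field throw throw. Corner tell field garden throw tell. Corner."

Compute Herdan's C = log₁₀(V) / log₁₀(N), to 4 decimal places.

N = 12, V = 5.
log₁₀(V) = 0.698970, log₁₀(N) = 1.079181
C = 0.698970 / 1.079181 = 0.6477

0.6477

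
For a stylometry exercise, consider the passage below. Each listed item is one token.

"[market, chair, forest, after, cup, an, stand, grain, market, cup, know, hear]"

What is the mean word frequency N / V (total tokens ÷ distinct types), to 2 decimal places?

1.20

N = 12 tokens, V = 10 types.
Mean frequency = N / V = 12 / 10 = 1.20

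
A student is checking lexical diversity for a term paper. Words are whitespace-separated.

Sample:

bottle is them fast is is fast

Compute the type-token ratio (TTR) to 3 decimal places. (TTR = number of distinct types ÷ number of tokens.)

0.571

N = 7 tokens, V = 4 types.
TTR = V / N = 4 / 7 = 0.571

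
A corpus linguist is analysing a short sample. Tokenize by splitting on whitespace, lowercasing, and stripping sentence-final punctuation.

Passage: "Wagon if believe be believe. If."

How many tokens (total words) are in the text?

6

Tokens: wagon, if, believe, be, believe, if
N = 6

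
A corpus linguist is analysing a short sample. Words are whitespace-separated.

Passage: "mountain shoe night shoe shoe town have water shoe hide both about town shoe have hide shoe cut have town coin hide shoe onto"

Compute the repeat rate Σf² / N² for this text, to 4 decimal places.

0.1458

Frequencies: shoe:7, town:3, have:3, hide:3, mountain:1, night:1, water:1, both:1, about:1, cut:1, coin:1, onto:1
Σf² = 84; N² = 576
Repeat rate = 84 / 576 = 0.1458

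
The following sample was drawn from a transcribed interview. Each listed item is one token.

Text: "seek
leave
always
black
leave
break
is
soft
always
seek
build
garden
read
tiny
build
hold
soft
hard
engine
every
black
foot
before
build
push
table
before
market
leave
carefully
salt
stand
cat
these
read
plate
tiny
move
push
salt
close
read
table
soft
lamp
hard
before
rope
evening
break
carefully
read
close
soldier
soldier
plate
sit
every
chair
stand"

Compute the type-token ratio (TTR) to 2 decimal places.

N = 60 tokens, V = 34 types.
TTR = V / N = 34 / 60 = 0.57

0.57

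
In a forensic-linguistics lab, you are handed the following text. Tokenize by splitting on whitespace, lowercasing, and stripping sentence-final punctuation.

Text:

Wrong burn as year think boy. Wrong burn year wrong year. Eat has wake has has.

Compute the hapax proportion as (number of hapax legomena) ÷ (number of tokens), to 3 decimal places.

0.313

Frequencies: wrong:3, year:3, has:3, burn:2, as:1, think:1, boy:1, eat:1, wake:1
Hapax count = 5; token count = 16.
Ratio = 5 / 16 = 0.313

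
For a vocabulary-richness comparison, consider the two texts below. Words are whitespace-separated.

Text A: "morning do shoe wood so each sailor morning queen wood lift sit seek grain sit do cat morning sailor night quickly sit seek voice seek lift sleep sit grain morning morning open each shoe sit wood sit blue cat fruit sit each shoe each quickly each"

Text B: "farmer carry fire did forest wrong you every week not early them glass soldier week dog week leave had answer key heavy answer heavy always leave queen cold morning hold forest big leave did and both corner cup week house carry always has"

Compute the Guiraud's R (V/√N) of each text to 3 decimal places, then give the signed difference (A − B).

A: V=20, N=46, R=2.949
B: V=32, N=43, R=4.880
Difference = 2.949 − 4.880 = -1.931

-1.931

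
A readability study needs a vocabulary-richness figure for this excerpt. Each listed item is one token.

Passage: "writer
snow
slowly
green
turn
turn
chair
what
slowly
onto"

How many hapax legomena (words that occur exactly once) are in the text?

6

Frequencies: slowly:2, turn:2, writer:1, snow:1, green:1, chair:1, what:1, onto:1
Hapax (freq=1): chair, green, onto, snow, what, writer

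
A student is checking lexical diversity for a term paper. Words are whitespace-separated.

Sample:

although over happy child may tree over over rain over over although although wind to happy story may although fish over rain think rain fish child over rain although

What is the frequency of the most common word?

7

Frequencies: over:7, although:5, rain:4, happy:2, child:2, may:2, fish:2, tree:1, wind:1, to:1, story:1, think:1
Most common: 'over' with frequency 7.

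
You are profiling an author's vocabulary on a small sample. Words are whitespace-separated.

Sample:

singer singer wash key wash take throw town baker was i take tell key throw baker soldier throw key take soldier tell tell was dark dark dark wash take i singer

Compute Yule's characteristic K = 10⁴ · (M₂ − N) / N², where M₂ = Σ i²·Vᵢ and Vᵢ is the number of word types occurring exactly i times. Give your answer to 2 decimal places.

Frequencies: take:4, singer:3, wash:3, key:3, throw:3, tell:3, dark:3, baker:2, was:2, i:2, soldier:2, town:1
N = 31. Frequency spectrum: V_1=1, V_2=4, V_3=6, V_4=1
M₂ = 1²·1 + 2²·4 + 3²·6 + 4²·1 = 87
K = 10000 × (87 − 31) / 31² = 582.73

582.73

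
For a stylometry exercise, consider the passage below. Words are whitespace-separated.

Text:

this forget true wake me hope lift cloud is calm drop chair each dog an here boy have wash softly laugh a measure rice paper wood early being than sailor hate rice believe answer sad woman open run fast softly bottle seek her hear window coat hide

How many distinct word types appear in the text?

45

Distinct types: {a, an, answer, being, believe, bottle, boy, calm, chair, cloud, coat, dog, drop, each, early, fast, forget, hate, have, hear, her, here, hide, hope, is, laugh, lift, me, measure, open, paper, rice, run, sad, sailor, seek, softly, than, this, true, wake, wash, window, woman, wood}
V = 45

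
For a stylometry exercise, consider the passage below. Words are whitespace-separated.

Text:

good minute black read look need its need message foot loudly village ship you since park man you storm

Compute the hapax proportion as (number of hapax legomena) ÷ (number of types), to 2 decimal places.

Frequencies: need:2, you:2, good:1, minute:1, black:1, read:1, look:1, its:1, message:1, foot:1, loudly:1, village:1, ship:1, since:1, park:1, man:1, storm:1
Hapax count = 15; type count = 17.
Ratio = 15 / 17 = 0.88

0.88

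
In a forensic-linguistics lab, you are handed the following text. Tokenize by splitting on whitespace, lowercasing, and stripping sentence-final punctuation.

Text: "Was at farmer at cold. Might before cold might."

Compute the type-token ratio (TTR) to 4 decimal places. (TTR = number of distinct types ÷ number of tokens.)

N = 9 tokens, V = 6 types.
TTR = V / N = 6 / 9 = 0.6667

0.6667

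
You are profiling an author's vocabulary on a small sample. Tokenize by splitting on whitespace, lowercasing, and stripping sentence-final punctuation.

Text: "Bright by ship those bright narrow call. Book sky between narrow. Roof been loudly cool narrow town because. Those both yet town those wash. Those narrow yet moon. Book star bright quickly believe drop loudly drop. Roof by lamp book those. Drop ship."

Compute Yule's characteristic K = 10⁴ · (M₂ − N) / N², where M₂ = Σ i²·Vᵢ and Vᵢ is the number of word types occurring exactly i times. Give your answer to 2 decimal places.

Frequencies: those:5, narrow:4, bright:3, book:3, drop:3, by:2, ship:2, roof:2, loudly:2, town:2, yet:2, call:1, sky:1, between:1, been:1, cool:1, because:1, both:1, wash:1, moon:1, … (4 more, each freq 1)
N = 43. Frequency spectrum: V_1=13, V_2=6, V_3=3, V_4=1, V_5=1
M₂ = 1²·13 + 2²·6 + 3²·3 + 4²·1 + 5²·1 = 105
K = 10000 × (105 − 43) / 43² = 335.32

335.32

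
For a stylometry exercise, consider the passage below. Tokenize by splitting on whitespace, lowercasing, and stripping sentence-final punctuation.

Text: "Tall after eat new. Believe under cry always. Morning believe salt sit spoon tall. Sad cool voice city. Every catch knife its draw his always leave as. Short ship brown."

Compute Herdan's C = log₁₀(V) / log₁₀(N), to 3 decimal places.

N = 30, V = 27.
log₁₀(V) = 1.431364, log₁₀(N) = 1.477121
C = 1.431364 / 1.477121 = 0.969

0.969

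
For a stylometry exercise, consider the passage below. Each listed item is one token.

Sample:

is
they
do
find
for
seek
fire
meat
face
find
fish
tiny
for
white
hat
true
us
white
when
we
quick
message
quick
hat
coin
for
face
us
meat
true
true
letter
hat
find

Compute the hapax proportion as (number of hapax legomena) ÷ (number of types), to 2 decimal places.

Frequencies: find:3, for:3, hat:3, true:3, meat:2, face:2, white:2, us:2, quick:2, is:1, they:1, do:1, seek:1, fire:1, fish:1, tiny:1, when:1, we:1, message:1, coin:1, … (1 more, each freq 1)
Hapax count = 12; type count = 21.
Ratio = 12 / 21 = 0.57

0.57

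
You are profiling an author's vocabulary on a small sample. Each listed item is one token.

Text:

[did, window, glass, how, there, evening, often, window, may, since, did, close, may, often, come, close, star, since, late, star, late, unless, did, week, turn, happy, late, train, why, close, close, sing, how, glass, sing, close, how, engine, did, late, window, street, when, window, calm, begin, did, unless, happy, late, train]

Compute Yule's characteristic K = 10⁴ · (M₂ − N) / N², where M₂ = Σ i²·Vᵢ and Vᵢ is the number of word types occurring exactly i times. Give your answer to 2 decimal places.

Frequencies: did:5, close:5, late:5, window:4, how:3, glass:2, often:2, may:2, since:2, star:2, unless:2, happy:2, train:2, sing:2, there:1, evening:1, come:1, week:1, turn:1, why:1, … (5 more, each freq 1)
N = 51. Frequency spectrum: V_1=11, V_2=9, V_3=1, V_4=1, V_5=3
M₂ = 1²·11 + 2²·9 + 3²·1 + 4²·1 + 5²·3 = 147
K = 10000 × (147 − 51) / 51² = 369.09

369.09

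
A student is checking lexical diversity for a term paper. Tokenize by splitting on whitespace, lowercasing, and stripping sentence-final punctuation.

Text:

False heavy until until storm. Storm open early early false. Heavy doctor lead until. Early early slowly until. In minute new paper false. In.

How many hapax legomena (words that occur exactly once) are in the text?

7

Frequencies: until:4, early:4, false:3, heavy:2, storm:2, in:2, open:1, doctor:1, lead:1, slowly:1, minute:1, new:1, paper:1
Hapax (freq=1): doctor, lead, minute, new, open, paper, slowly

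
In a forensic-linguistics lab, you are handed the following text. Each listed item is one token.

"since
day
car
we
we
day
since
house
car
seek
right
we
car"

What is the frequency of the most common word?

Frequencies: car:3, we:3, since:2, day:2, house:1, seek:1, right:1
Most common: 'car' with frequency 3.

3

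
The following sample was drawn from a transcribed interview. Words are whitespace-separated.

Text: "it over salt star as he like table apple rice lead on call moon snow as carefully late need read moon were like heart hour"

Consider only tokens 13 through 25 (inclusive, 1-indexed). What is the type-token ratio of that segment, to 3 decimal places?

0.923

Segment tokens 13–25: call, moon, snow, as, carefully, late, need, read, moon, were, like, heart, hour
Segment N = 13, segment V = 12.
TTR = 12 / 13 = 0.923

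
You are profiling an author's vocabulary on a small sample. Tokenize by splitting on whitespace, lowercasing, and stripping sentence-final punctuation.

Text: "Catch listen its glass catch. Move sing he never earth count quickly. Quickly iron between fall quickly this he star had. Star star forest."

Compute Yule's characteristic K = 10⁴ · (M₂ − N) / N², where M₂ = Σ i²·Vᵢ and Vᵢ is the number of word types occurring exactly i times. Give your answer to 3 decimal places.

277.778

Frequencies: quickly:3, star:3, catch:2, he:2, listen:1, its:1, glass:1, move:1, sing:1, never:1, earth:1, count:1, iron:1, between:1, fall:1, this:1, had:1, forest:1
N = 24. Frequency spectrum: V_1=14, V_2=2, V_3=2
M₂ = 1²·14 + 2²·2 + 3²·2 = 40
K = 10000 × (40 − 24) / 24² = 277.778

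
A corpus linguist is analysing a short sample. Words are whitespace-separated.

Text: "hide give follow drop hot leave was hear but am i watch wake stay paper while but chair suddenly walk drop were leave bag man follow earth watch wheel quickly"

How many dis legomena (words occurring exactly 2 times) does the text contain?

5

Frequencies: follow:2, drop:2, leave:2, but:2, watch:2, hide:1, give:1, hot:1, was:1, hear:1, am:1, i:1, wake:1, stay:1, paper:1, while:1, chair:1, suddenly:1, walk:1, were:1, … (5 more, each freq 1)
Words with frequency 2: but, drop, follow, leave, watch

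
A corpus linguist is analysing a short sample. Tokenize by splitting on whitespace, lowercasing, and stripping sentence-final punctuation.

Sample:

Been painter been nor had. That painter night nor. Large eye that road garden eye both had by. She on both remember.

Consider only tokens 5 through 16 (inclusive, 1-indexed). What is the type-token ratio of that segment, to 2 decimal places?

Segment tokens 5–16: had, that, painter, night, nor, large, eye, that, road, garden, eye, both
Segment N = 12, segment V = 10.
TTR = 10 / 12 = 0.83

0.83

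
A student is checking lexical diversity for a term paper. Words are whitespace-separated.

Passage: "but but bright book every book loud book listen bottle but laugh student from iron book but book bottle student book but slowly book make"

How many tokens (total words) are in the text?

25

Tokens: but, but, bright, book, every, book, loud, book, listen, bottle, but, laugh, student, from, iron, book, but, book, bottle, student, book, but, slowly, book, make
N = 25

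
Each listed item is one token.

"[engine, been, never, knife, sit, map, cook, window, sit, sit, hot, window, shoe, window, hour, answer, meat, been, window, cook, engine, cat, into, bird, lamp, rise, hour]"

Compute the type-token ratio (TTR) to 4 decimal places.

N = 27 tokens, V = 18 types.
TTR = V / N = 18 / 27 = 0.6667

0.6667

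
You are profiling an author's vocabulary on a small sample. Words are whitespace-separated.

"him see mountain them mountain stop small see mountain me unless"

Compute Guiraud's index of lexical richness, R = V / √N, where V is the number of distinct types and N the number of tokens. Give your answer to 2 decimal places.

N = 11, V = 8.
√N = 3.316625
R = 8 / 3.316625 = 2.41

2.41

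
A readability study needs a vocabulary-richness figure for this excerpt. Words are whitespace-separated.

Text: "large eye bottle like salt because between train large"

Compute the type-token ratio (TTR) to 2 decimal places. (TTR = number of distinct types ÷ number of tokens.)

N = 9 tokens, V = 8 types.
TTR = V / N = 8 / 9 = 0.89

0.89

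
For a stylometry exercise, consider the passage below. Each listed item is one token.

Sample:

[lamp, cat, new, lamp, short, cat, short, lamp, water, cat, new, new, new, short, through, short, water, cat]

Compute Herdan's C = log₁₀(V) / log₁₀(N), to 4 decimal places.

N = 18, V = 6.
log₁₀(V) = 0.778151, log₁₀(N) = 1.255273
C = 0.778151 / 1.255273 = 0.6199

0.6199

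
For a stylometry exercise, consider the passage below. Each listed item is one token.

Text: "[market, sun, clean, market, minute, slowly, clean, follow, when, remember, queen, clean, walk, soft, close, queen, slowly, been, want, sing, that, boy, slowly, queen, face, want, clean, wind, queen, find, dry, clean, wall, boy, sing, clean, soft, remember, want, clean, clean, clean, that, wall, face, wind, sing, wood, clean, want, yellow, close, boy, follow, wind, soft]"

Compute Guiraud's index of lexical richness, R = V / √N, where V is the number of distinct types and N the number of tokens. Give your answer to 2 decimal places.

3.21

N = 56, V = 24.
√N = 7.483315
R = 24 / 7.483315 = 3.21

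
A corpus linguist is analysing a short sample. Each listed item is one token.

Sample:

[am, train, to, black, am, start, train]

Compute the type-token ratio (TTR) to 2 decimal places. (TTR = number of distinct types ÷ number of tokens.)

0.71

N = 7 tokens, V = 5 types.
TTR = V / N = 5 / 7 = 0.71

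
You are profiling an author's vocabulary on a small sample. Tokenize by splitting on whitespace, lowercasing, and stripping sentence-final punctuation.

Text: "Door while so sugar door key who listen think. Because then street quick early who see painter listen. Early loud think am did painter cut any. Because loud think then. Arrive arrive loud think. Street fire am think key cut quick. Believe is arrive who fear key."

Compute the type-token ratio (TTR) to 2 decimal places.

0.53

N = 47 tokens, V = 25 types.
TTR = V / N = 25 / 47 = 0.53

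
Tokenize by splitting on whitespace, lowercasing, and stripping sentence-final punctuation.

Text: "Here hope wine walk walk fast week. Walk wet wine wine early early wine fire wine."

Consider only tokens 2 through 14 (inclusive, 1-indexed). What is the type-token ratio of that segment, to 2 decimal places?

Segment tokens 2–14: hope, wine, walk, walk, fast, week, walk, wet, wine, wine, early, early, wine
Segment N = 13, segment V = 7.
TTR = 7 / 13 = 0.54

0.54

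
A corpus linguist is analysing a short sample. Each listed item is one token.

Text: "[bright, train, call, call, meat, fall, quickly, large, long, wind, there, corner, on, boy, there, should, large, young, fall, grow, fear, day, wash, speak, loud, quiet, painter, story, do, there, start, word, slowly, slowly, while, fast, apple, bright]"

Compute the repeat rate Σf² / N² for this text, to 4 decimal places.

Frequencies: there:3, bright:2, call:2, fall:2, large:2, slowly:2, train:1, meat:1, quickly:1, long:1, wind:1, corner:1, on:1, boy:1, should:1, young:1, grow:1, fear:1, day:1, wash:1, … (11 more, each freq 1)
Σf² = 54; N² = 1444
Repeat rate = 54 / 1444 = 0.0374

0.0374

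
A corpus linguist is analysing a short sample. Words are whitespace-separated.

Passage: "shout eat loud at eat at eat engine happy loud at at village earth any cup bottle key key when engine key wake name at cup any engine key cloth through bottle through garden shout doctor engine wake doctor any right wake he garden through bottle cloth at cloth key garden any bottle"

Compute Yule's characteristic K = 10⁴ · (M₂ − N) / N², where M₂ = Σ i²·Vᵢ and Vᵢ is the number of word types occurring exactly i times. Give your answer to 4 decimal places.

441.4382

Frequencies: at:6, key:5, engine:4, any:4, bottle:4, eat:3, wake:3, cloth:3, through:3, garden:3, shout:2, loud:2, cup:2, doctor:2, happy:1, village:1, earth:1, when:1, name:1, right:1, … (1 more, each freq 1)
N = 53. Frequency spectrum: V_1=7, V_2=4, V_3=5, V_4=3, V_5=1, V_6=1
M₂ = 1²·7 + 2²·4 + 3²·5 + 4²·3 + 5²·1 + 6²·1 = 177
K = 10000 × (177 − 53) / 53² = 441.4382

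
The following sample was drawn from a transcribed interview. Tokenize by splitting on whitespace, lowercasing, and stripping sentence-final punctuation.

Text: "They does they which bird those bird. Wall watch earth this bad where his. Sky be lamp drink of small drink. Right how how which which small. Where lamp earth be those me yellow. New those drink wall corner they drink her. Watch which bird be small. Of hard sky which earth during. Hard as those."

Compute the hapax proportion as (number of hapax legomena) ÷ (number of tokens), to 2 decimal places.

Frequencies: which:5, those:4, drink:4, they:3, bird:3, earth:3, be:3, small:3, wall:2, watch:2, where:2, sky:2, lamp:2, of:2, how:2, hard:2, does:1, this:1, bad:1, his:1, … (8 more, each freq 1)
Hapax count = 12; token count = 56.
Ratio = 12 / 56 = 0.21

0.21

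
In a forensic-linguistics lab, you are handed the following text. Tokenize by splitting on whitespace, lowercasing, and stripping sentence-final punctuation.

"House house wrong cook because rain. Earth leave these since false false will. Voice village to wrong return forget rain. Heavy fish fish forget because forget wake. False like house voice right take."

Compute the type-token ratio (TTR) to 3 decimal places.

N = 33 tokens, V = 22 types.
TTR = V / N = 22 / 33 = 0.667

0.667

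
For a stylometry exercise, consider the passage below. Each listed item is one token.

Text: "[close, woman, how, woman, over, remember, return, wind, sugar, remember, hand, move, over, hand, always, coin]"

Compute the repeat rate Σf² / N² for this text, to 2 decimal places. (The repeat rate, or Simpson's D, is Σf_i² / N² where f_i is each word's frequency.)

Frequencies: woman:2, over:2, remember:2, hand:2, close:1, how:1, return:1, wind:1, sugar:1, move:1, always:1, coin:1
Σf² = 24; N² = 256
Repeat rate = 24 / 256 = 0.09

0.09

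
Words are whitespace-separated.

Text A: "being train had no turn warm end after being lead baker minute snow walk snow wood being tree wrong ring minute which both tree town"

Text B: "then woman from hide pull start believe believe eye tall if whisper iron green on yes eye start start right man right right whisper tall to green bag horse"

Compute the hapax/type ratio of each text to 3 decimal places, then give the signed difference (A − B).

A: hapax=16, V=20, ratio=0.800
B: hapax=13, V=20, ratio=0.650
Difference = 0.800 − 0.650 = 0.150

0.150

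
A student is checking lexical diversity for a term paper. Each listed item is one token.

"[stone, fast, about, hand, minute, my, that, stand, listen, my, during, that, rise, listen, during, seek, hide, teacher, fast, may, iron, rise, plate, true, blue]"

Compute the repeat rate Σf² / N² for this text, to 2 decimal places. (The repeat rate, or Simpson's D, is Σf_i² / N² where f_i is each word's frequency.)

0.06

Frequencies: fast:2, my:2, that:2, listen:2, during:2, rise:2, stone:1, about:1, hand:1, minute:1, stand:1, seek:1, hide:1, teacher:1, may:1, iron:1, plate:1, true:1, blue:1
Σf² = 37; N² = 625
Repeat rate = 37 / 625 = 0.06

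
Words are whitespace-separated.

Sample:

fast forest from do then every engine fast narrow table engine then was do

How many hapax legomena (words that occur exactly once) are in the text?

6

Frequencies: fast:2, do:2, then:2, engine:2, forest:1, from:1, every:1, narrow:1, table:1, was:1
Hapax (freq=1): every, forest, from, narrow, table, was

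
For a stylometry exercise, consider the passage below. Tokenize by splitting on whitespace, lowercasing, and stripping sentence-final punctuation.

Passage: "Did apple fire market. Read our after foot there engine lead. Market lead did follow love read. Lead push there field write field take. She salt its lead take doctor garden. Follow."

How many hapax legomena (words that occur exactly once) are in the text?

Frequencies: lead:4, did:2, market:2, read:2, there:2, follow:2, field:2, take:2, apple:1, fire:1, our:1, after:1, foot:1, engine:1, love:1, push:1, write:1, she:1, salt:1, its:1, … (2 more, each freq 1)
Hapax (freq=1): after, apple, doctor, engine, fire, foot, garden, its, love, our, push, salt, she, write

14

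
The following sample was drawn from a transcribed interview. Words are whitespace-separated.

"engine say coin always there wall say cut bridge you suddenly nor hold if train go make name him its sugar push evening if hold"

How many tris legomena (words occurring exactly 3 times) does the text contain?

Frequencies: say:2, hold:2, if:2, engine:1, coin:1, always:1, there:1, wall:1, cut:1, bridge:1, you:1, suddenly:1, nor:1, train:1, go:1, make:1, name:1, him:1, its:1, sugar:1, … (2 more, each freq 1)
Words with frequency 3: (none)

0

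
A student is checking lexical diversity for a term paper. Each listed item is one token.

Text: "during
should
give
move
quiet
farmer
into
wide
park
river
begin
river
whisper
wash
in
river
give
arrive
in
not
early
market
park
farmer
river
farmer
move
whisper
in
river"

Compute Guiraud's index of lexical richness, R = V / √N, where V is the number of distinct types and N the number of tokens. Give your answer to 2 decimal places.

N = 30, V = 18.
√N = 5.477226
R = 18 / 5.477226 = 3.29

3.29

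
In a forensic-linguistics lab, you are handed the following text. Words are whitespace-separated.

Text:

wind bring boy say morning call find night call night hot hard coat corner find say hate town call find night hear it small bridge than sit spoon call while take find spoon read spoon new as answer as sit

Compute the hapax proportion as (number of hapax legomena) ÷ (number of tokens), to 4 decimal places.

0.5000

Frequencies: call:4, find:4, night:3, spoon:3, say:2, sit:2, as:2, wind:1, bring:1, boy:1, morning:1, hot:1, hard:1, coat:1, corner:1, hate:1, town:1, hear:1, it:1, small:1, … (7 more, each freq 1)
Hapax count = 20; token count = 40.
Ratio = 20 / 40 = 0.5000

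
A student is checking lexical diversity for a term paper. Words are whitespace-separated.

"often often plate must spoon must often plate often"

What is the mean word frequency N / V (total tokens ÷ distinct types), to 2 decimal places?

2.25

N = 9 tokens, V = 4 types.
Mean frequency = N / V = 9 / 4 = 2.25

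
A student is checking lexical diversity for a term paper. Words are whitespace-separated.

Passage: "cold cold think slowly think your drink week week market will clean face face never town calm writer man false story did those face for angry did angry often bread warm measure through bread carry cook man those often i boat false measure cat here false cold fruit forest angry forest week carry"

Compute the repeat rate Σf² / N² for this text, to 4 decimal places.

0.0360

Frequencies: cold:3, week:3, face:3, false:3, angry:3, think:2, man:2, did:2, those:2, often:2, bread:2, measure:2, carry:2, forest:2, slowly:1, your:1, drink:1, market:1, will:1, clean:1, … (14 more, each freq 1)
Σf² = 101; N² = 2809
Repeat rate = 101 / 2809 = 0.0360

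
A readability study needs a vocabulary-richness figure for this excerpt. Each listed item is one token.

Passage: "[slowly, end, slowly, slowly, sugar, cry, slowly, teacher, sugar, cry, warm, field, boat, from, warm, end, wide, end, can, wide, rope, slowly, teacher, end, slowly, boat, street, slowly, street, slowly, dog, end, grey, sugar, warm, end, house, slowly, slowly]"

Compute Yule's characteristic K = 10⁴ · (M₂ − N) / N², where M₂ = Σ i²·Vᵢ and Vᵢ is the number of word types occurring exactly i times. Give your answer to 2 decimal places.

Frequencies: slowly:10, end:6, sugar:3, warm:3, cry:2, teacher:2, boat:2, wide:2, street:2, field:1, from:1, can:1, rope:1, dog:1, grey:1, house:1
N = 39. Frequency spectrum: V_1=7, V_2=5, V_3=2, V_6=1, V_10=1
M₂ = 1²·7 + 2²·5 + 3²·2 + 6²·1 + 10²·1 = 181
K = 10000 × (181 − 39) / 39² = 933.60

933.60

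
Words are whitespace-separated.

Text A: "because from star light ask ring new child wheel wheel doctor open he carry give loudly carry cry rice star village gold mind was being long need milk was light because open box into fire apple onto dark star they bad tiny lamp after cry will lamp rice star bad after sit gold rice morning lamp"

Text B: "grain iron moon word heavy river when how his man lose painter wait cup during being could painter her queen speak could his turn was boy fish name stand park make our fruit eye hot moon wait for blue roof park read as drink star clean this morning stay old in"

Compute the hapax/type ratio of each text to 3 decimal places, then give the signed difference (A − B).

A: hapax=26, V=39, ratio=0.667
B: hapax=39, V=45, ratio=0.867
Difference = 0.667 − 0.867 = -0.200

-0.200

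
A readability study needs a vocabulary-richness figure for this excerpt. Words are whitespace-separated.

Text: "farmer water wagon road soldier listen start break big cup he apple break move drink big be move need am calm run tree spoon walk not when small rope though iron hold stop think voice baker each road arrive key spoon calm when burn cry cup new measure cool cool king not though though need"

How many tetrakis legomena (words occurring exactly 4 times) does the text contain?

Frequencies: though:3, road:2, break:2, big:2, cup:2, move:2, need:2, calm:2, spoon:2, not:2, when:2, cool:2, farmer:1, water:1, wagon:1, soldier:1, listen:1, start:1, he:1, apple:1, … (22 more, each freq 1)
Words with frequency 4: (none)

0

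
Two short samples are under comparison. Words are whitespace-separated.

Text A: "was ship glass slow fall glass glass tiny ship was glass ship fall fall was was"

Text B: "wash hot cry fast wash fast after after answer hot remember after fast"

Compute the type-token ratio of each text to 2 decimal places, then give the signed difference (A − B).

TTR(A) = 6/16 = 0.38
TTR(B) = 7/13 = 0.54
Difference = 0.38 − 0.54 = -0.16

-0.16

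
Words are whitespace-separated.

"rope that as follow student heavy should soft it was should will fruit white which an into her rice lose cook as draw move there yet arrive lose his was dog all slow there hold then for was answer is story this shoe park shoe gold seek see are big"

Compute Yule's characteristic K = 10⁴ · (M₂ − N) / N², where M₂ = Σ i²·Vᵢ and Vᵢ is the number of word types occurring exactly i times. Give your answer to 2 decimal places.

Frequencies: was:3, as:2, should:2, lose:2, there:2, shoe:2, rope:1, that:1, follow:1, student:1, heavy:1, soft:1, it:1, will:1, fruit:1, white:1, which:1, an:1, into:1, her:1, … (23 more, each freq 1)
N = 50. Frequency spectrum: V_1=37, V_2=5, V_3=1
M₂ = 1²·37 + 2²·5 + 3²·1 = 66
K = 10000 × (66 − 50) / 50² = 64.00

64.00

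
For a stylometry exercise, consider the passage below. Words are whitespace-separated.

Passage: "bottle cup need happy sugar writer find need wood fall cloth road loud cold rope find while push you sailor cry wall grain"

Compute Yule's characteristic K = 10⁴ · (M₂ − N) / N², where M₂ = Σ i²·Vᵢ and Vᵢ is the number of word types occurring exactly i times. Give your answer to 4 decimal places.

Frequencies: need:2, find:2, bottle:1, cup:1, happy:1, sugar:1, writer:1, wood:1, fall:1, cloth:1, road:1, loud:1, cold:1, rope:1, while:1, push:1, you:1, sailor:1, cry:1, wall:1, … (1 more, each freq 1)
N = 23. Frequency spectrum: V_1=19, V_2=2
M₂ = 1²·19 + 2²·2 = 27
K = 10000 × (27 − 23) / 23² = 75.6144

75.6144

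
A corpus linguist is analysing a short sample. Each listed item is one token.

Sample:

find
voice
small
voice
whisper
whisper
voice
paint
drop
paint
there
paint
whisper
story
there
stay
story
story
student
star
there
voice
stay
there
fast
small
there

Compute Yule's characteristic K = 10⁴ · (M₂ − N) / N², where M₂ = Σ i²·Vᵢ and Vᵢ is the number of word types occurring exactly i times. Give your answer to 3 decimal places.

Frequencies: there:5, voice:4, whisper:3, paint:3, story:3, small:2, stay:2, find:1, drop:1, student:1, star:1, fast:1
N = 27. Frequency spectrum: V_1=5, V_2=2, V_3=3, V_4=1, V_5=1
M₂ = 1²·5 + 2²·2 + 3²·3 + 4²·1 + 5²·1 = 81
K = 10000 × (81 − 27) / 27² = 740.741

740.741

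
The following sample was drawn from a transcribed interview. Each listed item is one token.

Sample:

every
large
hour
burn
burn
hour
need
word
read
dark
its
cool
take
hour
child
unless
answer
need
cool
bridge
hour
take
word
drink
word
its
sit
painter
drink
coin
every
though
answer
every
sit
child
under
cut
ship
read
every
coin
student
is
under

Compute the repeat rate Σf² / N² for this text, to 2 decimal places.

0.05

Frequencies: every:4, hour:4, word:3, burn:2, need:2, read:2, its:2, cool:2, take:2, child:2, answer:2, drink:2, sit:2, coin:2, under:2, large:1, dark:1, unless:1, bridge:1, painter:1, … (5 more, each freq 1)
Σf² = 99; N² = 2025
Repeat rate = 99 / 2025 = 0.05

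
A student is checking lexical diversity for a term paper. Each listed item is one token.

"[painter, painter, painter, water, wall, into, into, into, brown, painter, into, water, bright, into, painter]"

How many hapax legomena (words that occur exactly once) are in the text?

3

Frequencies: painter:5, into:5, water:2, wall:1, brown:1, bright:1
Hapax (freq=1): bright, brown, wall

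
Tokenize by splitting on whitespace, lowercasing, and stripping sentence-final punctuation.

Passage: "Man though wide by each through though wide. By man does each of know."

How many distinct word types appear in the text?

Distinct types: {by, does, each, know, man, of, though, through, wide}
V = 9

9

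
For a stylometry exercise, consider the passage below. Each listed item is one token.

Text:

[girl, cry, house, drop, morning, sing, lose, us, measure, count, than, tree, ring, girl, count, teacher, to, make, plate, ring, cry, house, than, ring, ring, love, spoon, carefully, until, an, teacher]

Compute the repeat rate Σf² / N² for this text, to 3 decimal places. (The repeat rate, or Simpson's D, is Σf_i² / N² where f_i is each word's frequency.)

0.057

Frequencies: ring:4, girl:2, cry:2, house:2, count:2, than:2, teacher:2, drop:1, morning:1, sing:1, lose:1, us:1, measure:1, tree:1, to:1, make:1, plate:1, love:1, spoon:1, carefully:1, … (2 more, each freq 1)
Σf² = 55; N² = 961
Repeat rate = 55 / 961 = 0.057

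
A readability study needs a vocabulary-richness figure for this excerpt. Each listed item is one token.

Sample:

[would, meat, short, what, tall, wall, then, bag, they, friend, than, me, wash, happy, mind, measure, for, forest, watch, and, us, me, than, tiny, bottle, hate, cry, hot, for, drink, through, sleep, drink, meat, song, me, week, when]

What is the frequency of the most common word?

Frequencies: me:3, meat:2, than:2, for:2, drink:2, would:1, short:1, what:1, tall:1, wall:1, then:1, bag:1, they:1, friend:1, wash:1, happy:1, mind:1, measure:1, forest:1, watch:1, … (12 more, each freq 1)
Most common: 'me' with frequency 3.

3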